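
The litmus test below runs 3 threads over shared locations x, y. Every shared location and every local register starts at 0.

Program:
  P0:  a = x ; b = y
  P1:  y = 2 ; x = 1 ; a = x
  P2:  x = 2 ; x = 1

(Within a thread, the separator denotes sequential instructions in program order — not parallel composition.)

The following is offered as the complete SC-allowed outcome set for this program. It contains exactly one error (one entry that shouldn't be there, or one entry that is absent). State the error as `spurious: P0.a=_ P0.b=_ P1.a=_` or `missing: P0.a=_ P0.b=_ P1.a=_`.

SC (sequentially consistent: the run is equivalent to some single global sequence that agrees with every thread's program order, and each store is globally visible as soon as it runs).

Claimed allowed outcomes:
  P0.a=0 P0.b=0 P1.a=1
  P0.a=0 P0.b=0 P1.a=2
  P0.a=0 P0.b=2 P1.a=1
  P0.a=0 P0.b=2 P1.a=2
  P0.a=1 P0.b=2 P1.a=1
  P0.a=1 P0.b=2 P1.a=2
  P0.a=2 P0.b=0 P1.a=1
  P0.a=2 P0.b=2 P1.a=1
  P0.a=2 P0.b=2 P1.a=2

outcome vector order: (P0.a,P0.b,P1.a)
SC (10): 0/0/1; 0/0/2; 0/2/1; 0/2/2; 1/0/1; 1/2/1; 1/2/2; 2/0/1; 2/2/1; 2/2/2
SC∖claimed = {1/0/1}

missing: P0.a=1 P0.b=0 P1.a=1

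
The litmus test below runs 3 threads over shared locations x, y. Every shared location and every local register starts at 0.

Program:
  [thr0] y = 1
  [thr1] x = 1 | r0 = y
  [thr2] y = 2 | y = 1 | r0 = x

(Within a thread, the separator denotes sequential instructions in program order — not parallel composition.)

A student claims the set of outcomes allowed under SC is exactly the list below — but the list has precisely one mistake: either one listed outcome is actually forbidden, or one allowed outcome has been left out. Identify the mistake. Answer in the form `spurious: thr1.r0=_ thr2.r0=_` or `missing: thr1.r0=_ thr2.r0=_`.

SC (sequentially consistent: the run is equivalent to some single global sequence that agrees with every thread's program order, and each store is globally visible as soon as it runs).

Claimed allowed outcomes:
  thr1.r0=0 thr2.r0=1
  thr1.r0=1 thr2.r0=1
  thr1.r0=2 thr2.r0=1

missing: thr1.r0=1 thr2.r0=0

outcome vector order: (thr1.r0,thr2.r0)
[SC] allowed = {(0,1), (1,0), (1,1), (2,1)}
SC∖claimed = {(1,0)}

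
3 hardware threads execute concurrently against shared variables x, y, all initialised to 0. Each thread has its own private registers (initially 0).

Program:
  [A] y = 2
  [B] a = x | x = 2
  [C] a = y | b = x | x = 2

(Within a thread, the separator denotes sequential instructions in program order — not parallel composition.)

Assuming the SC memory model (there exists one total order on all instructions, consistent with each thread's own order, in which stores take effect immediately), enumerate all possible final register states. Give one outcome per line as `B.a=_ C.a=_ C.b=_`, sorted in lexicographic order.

outcome vector order: (B.a,C.a,C.b)
|SC outcomes| = 6

B.a=0 C.a=0 C.b=0
B.a=0 C.a=0 C.b=2
B.a=0 C.a=2 C.b=0
B.a=0 C.a=2 C.b=2
B.a=2 C.a=0 C.b=0
B.a=2 C.a=2 C.b=0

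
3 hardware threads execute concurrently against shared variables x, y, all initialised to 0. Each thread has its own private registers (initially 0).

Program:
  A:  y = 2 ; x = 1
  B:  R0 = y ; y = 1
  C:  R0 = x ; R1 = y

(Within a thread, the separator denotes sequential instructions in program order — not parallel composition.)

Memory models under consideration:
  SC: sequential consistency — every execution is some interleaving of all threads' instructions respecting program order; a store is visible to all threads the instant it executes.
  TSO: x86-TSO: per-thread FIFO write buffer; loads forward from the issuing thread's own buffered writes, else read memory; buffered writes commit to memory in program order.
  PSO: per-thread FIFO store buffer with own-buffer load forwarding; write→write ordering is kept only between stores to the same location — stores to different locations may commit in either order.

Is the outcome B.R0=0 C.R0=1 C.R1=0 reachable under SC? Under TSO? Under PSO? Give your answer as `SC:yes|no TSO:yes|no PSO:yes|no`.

SC:no TSO:no PSO:yes

outcome vector order: (B.R0,C.R0,C.R1)
under SC → (0,0,0) (0,0,1) (0,0,2) (0,1,1) (0,1,2) (2,0,0) (2,0,1) (2,0,2) (2,1,1) (2,1,2)
under TSO → (0,0,0) (0,0,1) (0,0,2) (0,1,1) (0,1,2) (2,0,0) (2,0,1) (2,0,2) (2,1,1) (2,1,2)
under PSO → (0,0,0) (0,0,1) (0,0,2) (0,1,0) (0,1,1) (0,1,2) (2,0,0) (2,0,1) (2,0,2) (2,1,0) (2,1,1) (2,1,2)
target (0,1,0) ∈ {PSO}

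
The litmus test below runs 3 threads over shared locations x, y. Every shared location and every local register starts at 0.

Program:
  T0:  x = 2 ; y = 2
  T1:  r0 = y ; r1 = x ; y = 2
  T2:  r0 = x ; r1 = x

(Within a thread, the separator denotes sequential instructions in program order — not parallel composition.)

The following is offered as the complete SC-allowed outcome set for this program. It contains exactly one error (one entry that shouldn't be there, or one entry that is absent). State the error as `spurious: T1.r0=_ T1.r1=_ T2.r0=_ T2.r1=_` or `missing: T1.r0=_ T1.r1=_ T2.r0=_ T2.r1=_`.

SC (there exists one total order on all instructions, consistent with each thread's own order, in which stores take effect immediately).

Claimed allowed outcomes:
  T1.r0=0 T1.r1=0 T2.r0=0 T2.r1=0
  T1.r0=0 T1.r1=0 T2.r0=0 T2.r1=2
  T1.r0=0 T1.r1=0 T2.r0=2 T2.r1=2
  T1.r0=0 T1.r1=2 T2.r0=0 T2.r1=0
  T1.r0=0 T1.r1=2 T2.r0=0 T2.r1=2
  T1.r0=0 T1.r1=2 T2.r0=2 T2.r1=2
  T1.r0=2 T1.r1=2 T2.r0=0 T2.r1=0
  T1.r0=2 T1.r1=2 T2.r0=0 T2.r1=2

outcome vector order: (T1.r0,T1.r1,T2.r0,T2.r1)
SC (9): <0 0 0 0>, <0 0 0 2>, <0 0 2 2>, <0 2 0 0>, <0 2 0 2>, <0 2 2 2>, <2 2 0 0>, <2 2 0 2>, <2 2 2 2>
SC∖claimed = {<2 2 2 2>}

missing: T1.r0=2 T1.r1=2 T2.r0=2 T2.r1=2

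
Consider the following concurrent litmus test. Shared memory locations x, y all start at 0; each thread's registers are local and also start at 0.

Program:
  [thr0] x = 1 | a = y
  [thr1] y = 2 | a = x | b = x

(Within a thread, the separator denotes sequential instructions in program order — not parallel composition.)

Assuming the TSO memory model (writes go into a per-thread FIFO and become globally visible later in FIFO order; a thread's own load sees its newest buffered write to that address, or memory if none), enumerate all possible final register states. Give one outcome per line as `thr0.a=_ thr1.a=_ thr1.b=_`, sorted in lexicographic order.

outcome vector order: (thr0.a,thr1.a,thr1.b)
|TSO outcomes| = 6

thr0.a=0 thr1.a=0 thr1.b=0
thr0.a=0 thr1.a=0 thr1.b=1
thr0.a=0 thr1.a=1 thr1.b=1
thr0.a=2 thr1.a=0 thr1.b=0
thr0.a=2 thr1.a=0 thr1.b=1
thr0.a=2 thr1.a=1 thr1.b=1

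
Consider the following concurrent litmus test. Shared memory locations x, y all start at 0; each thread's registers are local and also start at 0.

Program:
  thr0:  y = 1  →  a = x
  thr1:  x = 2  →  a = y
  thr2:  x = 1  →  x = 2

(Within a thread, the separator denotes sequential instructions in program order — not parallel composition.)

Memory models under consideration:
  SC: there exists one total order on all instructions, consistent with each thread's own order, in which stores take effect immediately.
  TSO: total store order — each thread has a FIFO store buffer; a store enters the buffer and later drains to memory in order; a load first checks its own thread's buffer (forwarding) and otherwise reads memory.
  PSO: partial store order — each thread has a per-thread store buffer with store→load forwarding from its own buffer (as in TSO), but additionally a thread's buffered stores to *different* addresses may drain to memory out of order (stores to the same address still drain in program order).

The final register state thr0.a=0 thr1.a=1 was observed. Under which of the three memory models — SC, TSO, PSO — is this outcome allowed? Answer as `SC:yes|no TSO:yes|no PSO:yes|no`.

outcome vector order: (thr0.a,thr1.a)
[SC] allowed = {01 10 11 20 21}
[TSO] allowed = {00 01 10 11 20 21}
[PSO] allowed = {00 01 10 11 20 21}
target 01 ∈ {SC,TSO,PSO}

SC:yes TSO:yes PSO:yes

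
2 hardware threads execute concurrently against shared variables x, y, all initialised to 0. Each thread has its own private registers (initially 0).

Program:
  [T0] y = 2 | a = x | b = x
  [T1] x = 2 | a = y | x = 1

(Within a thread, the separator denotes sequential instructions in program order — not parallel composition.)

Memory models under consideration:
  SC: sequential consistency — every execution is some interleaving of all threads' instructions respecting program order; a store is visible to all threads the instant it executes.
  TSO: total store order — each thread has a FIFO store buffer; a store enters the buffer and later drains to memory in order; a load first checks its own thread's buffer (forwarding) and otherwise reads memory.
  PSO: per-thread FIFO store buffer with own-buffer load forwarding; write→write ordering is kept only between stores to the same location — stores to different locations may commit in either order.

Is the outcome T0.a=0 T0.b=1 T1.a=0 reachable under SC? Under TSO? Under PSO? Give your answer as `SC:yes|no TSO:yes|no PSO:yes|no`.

SC:no TSO:yes PSO:yes

outcome vector order: (T0.a,T0.b,T1.a)
under SC → (0,0,2) (0,1,2) (0,2,2) (1,1,0) (1,1,2) (2,1,0) (2,1,2) (2,2,0) (2,2,2)
under TSO → (0,0,0) (0,0,2) (0,1,0) (0,1,2) (0,2,0) (0,2,2) (1,1,0) (1,1,2) (2,1,0) (2,1,2) (2,2,0) (2,2,2)
under PSO → (0,0,0) (0,0,2) (0,1,0) (0,1,2) (0,2,0) (0,2,2) (1,1,0) (1,1,2) (2,1,0) (2,1,2) (2,2,0) (2,2,2)
target (0,1,0) ∈ {TSO,PSO}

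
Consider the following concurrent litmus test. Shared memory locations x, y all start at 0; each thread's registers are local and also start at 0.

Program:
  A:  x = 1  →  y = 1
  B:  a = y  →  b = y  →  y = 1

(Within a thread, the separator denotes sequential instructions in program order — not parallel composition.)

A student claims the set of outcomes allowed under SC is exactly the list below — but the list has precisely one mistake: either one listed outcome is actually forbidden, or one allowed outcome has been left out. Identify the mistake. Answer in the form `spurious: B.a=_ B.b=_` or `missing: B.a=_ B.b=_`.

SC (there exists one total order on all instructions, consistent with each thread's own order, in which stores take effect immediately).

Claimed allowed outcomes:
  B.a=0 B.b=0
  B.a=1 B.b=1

missing: B.a=0 B.b=1

outcome vector order: (B.a,B.b)
SC (3): (0,0); (0,1); (1,1)
SC∖claimed = {(0,1)}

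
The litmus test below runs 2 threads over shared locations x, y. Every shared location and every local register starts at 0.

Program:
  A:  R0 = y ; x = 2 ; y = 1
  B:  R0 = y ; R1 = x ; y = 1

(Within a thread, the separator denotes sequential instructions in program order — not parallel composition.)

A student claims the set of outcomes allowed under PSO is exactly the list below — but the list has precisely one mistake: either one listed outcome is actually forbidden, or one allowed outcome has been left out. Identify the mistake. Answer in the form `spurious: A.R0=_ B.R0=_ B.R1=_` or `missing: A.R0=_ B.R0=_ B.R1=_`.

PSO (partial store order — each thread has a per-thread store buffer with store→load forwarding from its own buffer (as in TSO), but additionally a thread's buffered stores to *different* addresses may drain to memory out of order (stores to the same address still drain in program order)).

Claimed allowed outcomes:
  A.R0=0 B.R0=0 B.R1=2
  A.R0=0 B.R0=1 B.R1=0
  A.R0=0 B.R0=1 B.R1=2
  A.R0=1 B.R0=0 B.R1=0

missing: A.R0=0 B.R0=0 B.R1=0

outcome vector order: (A.R0,B.R0,B.R1)
PSO: 5 outcomes — {<0 0 0> <0 0 2> <0 1 0> <0 1 2> <1 0 0>}
PSO∖claimed = {<0 0 0>}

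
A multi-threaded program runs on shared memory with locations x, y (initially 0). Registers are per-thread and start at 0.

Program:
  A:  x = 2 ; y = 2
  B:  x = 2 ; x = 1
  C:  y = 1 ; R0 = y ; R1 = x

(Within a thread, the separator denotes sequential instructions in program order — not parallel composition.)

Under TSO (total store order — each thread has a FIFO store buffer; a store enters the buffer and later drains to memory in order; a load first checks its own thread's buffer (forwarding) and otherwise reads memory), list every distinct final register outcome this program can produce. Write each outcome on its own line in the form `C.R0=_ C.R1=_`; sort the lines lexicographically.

C.R0=1 C.R1=0
C.R0=1 C.R1=1
C.R0=1 C.R1=2
C.R0=2 C.R1=1
C.R0=2 C.R1=2

outcome vector order: (C.R0,C.R1)
|TSO outcomes| = 5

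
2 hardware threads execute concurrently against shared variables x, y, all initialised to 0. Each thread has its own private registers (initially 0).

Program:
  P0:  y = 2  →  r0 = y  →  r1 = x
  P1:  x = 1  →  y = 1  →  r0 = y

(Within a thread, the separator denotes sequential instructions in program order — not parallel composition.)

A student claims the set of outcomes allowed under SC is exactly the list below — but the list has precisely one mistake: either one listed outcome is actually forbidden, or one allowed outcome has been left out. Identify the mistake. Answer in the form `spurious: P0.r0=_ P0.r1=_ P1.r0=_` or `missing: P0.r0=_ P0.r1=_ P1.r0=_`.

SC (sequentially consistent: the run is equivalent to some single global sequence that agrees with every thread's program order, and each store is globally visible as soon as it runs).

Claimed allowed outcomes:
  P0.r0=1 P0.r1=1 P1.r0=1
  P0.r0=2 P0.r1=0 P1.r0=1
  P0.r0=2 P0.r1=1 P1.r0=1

outcome vector order: (P0.r0,P0.r1,P1.r0)
under SC → 111 201 211 212
SC∖claimed = {212}

missing: P0.r0=2 P0.r1=1 P1.r0=2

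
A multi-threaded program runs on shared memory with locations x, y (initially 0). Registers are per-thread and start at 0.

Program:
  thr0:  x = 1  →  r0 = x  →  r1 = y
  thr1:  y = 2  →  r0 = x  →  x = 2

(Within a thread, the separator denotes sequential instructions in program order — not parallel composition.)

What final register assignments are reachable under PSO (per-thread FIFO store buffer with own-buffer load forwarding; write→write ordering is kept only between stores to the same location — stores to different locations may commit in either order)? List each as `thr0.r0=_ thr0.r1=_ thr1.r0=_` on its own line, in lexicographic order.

thr0.r0=1 thr0.r1=0 thr1.r0=0
thr0.r0=1 thr0.r1=0 thr1.r0=1
thr0.r0=1 thr0.r1=2 thr1.r0=0
thr0.r0=1 thr0.r1=2 thr1.r0=1
thr0.r0=2 thr0.r1=0 thr1.r0=0
thr0.r0=2 thr0.r1=0 thr1.r0=1
thr0.r0=2 thr0.r1=2 thr1.r0=0
thr0.r0=2 thr0.r1=2 thr1.r0=1

outcome vector order: (thr0.r0,thr0.r1,thr1.r0)
|PSO outcomes| = 8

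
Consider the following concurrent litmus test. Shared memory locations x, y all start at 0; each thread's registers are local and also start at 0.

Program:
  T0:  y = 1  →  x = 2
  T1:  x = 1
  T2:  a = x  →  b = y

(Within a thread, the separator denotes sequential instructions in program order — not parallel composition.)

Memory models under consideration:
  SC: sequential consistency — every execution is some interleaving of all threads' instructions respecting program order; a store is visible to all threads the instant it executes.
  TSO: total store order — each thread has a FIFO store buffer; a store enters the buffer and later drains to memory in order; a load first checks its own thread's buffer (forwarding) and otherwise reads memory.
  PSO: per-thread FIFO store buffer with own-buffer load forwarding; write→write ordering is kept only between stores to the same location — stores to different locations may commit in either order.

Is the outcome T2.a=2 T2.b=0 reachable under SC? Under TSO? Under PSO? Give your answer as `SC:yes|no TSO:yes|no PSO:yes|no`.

outcome vector order: (T2.a,T2.b)
SC (5): 00, 01, 10, 11, 21
TSO (5): 00, 01, 10, 11, 21
PSO (6): 00, 01, 10, 11, 20, 21
target 20 ∈ {PSO}

SC:no TSO:no PSO:yes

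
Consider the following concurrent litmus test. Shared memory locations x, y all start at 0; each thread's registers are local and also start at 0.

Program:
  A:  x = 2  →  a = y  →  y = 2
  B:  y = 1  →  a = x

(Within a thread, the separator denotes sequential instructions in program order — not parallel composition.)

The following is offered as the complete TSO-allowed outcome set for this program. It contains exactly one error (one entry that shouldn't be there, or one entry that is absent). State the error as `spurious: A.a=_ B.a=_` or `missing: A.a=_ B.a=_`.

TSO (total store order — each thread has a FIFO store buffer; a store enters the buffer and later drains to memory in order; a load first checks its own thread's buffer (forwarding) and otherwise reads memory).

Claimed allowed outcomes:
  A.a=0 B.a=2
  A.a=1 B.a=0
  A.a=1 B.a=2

outcome vector order: (A.a,B.a)
TSO: 4 outcomes — {0/0; 0/2; 1/0; 1/2}
TSO∖claimed = {0/0}

missing: A.a=0 B.a=0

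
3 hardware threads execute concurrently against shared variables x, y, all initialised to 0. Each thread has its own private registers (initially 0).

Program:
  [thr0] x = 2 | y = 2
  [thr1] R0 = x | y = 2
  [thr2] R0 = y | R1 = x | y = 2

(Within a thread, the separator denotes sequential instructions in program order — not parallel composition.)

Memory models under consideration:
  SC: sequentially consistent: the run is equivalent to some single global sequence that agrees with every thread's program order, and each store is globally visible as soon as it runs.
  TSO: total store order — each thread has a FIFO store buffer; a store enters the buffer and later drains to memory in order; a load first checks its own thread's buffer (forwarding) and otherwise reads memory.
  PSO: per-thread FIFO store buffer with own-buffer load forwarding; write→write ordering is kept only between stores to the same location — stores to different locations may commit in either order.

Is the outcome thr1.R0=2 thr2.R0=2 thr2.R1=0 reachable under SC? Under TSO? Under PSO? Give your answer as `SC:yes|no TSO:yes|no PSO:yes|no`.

SC:no TSO:no PSO:yes

outcome vector order: (thr1.R0,thr2.R0,thr2.R1)
SC (7): 000; 002; 020; 022; 200; 202; 222
TSO (7): 000; 002; 020; 022; 200; 202; 222
PSO (8): 000; 002; 020; 022; 200; 202; 220; 222
target 220 ∈ {PSO}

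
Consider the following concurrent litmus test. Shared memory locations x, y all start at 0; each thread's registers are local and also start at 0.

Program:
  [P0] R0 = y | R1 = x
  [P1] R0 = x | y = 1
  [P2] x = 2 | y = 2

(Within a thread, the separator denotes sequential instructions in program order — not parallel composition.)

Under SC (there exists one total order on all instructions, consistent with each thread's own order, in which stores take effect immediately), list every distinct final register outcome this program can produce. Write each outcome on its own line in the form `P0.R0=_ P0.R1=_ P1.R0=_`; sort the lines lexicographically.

P0.R0=0 P0.R1=0 P1.R0=0
P0.R0=0 P0.R1=0 P1.R0=2
P0.R0=0 P0.R1=2 P1.R0=0
P0.R0=0 P0.R1=2 P1.R0=2
P0.R0=1 P0.R1=0 P1.R0=0
P0.R0=1 P0.R1=2 P1.R0=0
P0.R0=1 P0.R1=2 P1.R0=2
P0.R0=2 P0.R1=2 P1.R0=0
P0.R0=2 P0.R1=2 P1.R0=2

outcome vector order: (P0.R0,P0.R1,P1.R0)
|SC outcomes| = 9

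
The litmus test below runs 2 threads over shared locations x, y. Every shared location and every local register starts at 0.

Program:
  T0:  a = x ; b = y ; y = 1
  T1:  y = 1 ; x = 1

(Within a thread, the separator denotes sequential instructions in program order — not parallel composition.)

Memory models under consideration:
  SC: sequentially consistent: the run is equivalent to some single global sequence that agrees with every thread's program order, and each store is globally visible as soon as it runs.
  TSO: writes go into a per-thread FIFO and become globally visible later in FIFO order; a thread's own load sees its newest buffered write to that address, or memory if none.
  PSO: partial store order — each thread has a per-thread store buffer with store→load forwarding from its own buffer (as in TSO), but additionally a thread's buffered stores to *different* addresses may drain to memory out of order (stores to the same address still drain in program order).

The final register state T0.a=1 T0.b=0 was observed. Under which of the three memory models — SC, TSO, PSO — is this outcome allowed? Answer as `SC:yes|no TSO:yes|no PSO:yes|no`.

SC:no TSO:no PSO:yes

outcome vector order: (T0.a,T0.b)
SC: 3 outcomes — {00, 01, 11}
TSO: 3 outcomes — {00, 01, 11}
PSO: 4 outcomes — {00, 01, 10, 11}
target 10 ∈ {PSO}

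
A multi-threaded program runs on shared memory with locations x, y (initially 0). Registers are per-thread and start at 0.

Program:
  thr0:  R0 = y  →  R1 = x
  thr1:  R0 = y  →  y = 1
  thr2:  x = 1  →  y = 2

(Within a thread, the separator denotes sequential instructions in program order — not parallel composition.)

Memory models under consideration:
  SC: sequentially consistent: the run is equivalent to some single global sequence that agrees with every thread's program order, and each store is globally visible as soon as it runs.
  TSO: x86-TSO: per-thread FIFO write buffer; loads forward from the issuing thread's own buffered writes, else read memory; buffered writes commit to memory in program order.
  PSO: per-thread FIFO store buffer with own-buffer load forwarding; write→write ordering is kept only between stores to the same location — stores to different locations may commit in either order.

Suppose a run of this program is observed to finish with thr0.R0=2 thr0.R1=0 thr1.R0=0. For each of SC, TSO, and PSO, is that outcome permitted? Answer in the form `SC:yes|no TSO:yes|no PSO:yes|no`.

SC:no TSO:no PSO:yes

outcome vector order: (thr0.R0,thr0.R1,thr1.R0)
SC: 9 outcomes — {(0,0,0) (0,0,2) (0,1,0) (0,1,2) (1,0,0) (1,1,0) (1,1,2) (2,1,0) (2,1,2)}
TSO: 9 outcomes — {(0,0,0) (0,0,2) (0,1,0) (0,1,2) (1,0,0) (1,1,0) (1,1,2) (2,1,0) (2,1,2)}
PSO: 12 outcomes — {(0,0,0) (0,0,2) (0,1,0) (0,1,2) (1,0,0) (1,0,2) (1,1,0) (1,1,2) (2,0,0) (2,0,2) (2,1,0) (2,1,2)}
target (2,0,0) ∈ {PSO}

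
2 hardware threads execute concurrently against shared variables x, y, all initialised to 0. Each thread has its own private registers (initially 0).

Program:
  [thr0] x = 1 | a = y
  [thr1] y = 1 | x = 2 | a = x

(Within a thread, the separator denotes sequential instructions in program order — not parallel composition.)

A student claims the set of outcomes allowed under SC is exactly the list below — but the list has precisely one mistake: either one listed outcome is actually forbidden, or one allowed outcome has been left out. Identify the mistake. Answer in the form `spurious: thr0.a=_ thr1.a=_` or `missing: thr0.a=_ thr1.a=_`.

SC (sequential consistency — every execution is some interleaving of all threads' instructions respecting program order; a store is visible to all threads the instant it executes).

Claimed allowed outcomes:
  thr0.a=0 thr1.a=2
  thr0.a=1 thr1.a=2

missing: thr0.a=1 thr1.a=1

outcome vector order: (thr0.a,thr1.a)
SC: 3 outcomes — {0/2, 1/1, 1/2}
SC∖claimed = {1/1}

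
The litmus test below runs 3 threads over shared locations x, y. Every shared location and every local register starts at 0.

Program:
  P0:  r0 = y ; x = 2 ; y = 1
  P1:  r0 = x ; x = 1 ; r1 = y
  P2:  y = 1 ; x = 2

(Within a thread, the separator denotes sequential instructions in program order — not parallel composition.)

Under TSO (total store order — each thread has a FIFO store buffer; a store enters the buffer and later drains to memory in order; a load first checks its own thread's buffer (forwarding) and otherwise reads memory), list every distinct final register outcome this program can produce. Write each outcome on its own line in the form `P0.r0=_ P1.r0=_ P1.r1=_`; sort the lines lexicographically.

outcome vector order: (P0.r0,P1.r0,P1.r1)
|TSO outcomes| = 7

P0.r0=0 P1.r0=0 P1.r1=0
P0.r0=0 P1.r0=0 P1.r1=1
P0.r0=0 P1.r0=2 P1.r1=0
P0.r0=0 P1.r0=2 P1.r1=1
P0.r0=1 P1.r0=0 P1.r1=0
P0.r0=1 P1.r0=0 P1.r1=1
P0.r0=1 P1.r0=2 P1.r1=1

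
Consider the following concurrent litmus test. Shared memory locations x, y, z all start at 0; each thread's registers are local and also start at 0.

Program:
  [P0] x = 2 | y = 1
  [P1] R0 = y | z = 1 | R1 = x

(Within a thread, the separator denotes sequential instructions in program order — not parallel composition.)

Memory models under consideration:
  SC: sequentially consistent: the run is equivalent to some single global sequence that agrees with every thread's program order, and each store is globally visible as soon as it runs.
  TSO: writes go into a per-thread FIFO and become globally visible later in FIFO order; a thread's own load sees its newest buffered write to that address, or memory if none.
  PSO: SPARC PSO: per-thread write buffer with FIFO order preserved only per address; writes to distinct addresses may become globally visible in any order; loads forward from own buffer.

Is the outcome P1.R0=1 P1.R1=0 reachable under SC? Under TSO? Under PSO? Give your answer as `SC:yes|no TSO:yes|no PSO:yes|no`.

SC:no TSO:no PSO:yes

outcome vector order: (P1.R0,P1.R1)
under SC → <0 0>; <0 2>; <1 2>
under TSO → <0 0>; <0 2>; <1 2>
under PSO → <0 0>; <0 2>; <1 0>; <1 2>
target <1 0> ∈ {PSO}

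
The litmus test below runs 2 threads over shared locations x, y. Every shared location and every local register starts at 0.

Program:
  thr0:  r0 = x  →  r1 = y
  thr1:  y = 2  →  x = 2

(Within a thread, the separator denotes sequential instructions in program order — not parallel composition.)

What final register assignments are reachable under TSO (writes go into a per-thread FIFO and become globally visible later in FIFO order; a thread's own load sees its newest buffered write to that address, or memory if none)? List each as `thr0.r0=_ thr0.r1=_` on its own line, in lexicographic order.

outcome vector order: (thr0.r0,thr0.r1)
|TSO outcomes| = 3

thr0.r0=0 thr0.r1=0
thr0.r0=0 thr0.r1=2
thr0.r0=2 thr0.r1=2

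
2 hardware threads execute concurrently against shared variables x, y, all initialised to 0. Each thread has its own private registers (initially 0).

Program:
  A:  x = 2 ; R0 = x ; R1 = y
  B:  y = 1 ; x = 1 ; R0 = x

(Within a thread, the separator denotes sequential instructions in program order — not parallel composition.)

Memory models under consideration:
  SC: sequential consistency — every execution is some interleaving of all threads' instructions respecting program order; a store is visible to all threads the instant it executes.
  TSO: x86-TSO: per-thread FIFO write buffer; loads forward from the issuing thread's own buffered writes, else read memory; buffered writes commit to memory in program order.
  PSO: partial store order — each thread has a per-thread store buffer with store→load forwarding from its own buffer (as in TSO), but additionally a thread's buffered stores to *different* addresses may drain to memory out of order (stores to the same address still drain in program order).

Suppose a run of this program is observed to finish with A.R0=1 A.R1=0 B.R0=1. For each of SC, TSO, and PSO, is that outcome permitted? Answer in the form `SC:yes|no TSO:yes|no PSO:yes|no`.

SC:no TSO:no PSO:yes

outcome vector order: (A.R0,A.R1,B.R0)
SC (4): 1/1/1 2/0/1 2/1/1 2/1/2
TSO (5): 1/1/1 2/0/1 2/0/2 2/1/1 2/1/2
PSO (6): 1/0/1 1/1/1 2/0/1 2/0/2 2/1/1 2/1/2
target 1/0/1 ∈ {PSO}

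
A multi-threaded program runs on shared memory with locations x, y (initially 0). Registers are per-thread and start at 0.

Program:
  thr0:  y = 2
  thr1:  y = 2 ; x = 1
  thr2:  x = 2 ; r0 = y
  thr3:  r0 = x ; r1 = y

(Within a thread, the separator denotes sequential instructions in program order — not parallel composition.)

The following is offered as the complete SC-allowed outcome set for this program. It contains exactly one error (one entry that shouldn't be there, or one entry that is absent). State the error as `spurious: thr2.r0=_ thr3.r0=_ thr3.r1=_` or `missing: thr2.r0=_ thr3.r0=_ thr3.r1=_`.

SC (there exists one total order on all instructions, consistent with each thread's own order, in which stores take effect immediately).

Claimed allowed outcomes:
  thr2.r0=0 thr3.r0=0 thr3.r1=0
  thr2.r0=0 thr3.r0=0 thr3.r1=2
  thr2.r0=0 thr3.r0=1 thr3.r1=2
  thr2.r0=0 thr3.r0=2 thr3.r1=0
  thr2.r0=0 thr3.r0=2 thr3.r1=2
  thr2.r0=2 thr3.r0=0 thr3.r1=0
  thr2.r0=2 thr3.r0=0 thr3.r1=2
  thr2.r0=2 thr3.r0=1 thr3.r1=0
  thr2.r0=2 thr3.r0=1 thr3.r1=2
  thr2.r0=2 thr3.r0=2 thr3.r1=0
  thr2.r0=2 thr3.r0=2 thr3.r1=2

spurious: thr2.r0=2 thr3.r0=1 thr3.r1=0

outcome vector order: (thr2.r0,thr3.r0,thr3.r1)
under SC → 000; 002; 012; 020; 022; 200; 202; 212; 220; 222
claimed∖SC = {210}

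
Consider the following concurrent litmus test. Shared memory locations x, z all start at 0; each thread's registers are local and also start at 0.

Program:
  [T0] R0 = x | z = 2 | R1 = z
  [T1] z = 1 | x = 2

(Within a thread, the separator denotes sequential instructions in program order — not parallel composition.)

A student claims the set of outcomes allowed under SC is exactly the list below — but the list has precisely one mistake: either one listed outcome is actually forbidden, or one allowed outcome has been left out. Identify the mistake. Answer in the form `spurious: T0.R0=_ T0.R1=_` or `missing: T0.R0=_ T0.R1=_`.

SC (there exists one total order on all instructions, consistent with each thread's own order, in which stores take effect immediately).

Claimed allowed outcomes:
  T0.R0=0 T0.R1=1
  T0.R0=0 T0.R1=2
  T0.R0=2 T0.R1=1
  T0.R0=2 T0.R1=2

spurious: T0.R0=2 T0.R1=1

outcome vector order: (T0.R0,T0.R1)
SC: 3 outcomes — {0/1 0/2 2/2}
claimed∖SC = {2/1}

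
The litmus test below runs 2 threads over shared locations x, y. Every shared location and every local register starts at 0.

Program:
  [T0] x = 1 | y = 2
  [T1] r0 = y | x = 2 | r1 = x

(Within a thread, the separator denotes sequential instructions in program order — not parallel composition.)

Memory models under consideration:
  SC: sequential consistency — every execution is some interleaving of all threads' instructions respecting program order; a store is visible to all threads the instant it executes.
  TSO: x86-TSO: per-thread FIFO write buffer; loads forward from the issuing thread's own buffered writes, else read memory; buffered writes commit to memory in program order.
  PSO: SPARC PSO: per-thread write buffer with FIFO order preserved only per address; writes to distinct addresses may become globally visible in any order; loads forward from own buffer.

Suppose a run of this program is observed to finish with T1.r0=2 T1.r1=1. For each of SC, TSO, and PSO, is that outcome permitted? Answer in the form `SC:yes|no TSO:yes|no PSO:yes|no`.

outcome vector order: (T1.r0,T1.r1)
under SC → 0/1; 0/2; 2/2
under TSO → 0/1; 0/2; 2/2
under PSO → 0/1; 0/2; 2/1; 2/2
target 2/1 ∈ {PSO}

SC:no TSO:no PSO:yes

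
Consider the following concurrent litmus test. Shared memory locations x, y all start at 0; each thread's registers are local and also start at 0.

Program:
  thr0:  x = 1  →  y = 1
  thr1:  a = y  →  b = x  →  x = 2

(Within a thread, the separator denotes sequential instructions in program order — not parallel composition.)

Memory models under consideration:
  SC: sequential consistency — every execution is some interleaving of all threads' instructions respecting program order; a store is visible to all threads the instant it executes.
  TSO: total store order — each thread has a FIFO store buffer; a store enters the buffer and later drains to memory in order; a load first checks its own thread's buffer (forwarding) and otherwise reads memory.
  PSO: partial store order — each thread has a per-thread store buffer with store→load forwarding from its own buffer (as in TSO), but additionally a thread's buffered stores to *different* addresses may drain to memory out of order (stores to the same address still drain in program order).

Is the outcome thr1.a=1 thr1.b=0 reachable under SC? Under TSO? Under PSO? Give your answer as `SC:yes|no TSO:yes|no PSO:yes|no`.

SC:no TSO:no PSO:yes

outcome vector order: (thr1.a,thr1.b)
SC (3): 00 01 11
TSO (3): 00 01 11
PSO (4): 00 01 10 11
target 10 ∈ {PSO}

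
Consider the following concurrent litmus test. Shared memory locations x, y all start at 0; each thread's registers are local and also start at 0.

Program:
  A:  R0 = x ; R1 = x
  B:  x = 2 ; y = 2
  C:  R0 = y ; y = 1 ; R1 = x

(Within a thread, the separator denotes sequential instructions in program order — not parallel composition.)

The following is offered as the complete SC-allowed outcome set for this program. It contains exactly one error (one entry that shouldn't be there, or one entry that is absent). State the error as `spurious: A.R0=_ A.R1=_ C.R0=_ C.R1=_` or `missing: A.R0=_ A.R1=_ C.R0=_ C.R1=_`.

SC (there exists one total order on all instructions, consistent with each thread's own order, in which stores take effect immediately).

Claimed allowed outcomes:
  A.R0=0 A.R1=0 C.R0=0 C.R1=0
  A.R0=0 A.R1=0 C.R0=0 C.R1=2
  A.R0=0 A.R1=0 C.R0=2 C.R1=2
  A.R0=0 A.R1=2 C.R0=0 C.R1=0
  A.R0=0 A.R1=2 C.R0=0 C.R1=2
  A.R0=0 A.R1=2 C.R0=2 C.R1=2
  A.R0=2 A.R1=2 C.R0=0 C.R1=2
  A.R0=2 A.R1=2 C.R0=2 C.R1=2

outcome vector order: (A.R0,A.R1,C.R0,C.R1)
SC: 9 outcomes — {0/0/0/0, 0/0/0/2, 0/0/2/2, 0/2/0/0, 0/2/0/2, 0/2/2/2, 2/2/0/0, 2/2/0/2, 2/2/2/2}
SC∖claimed = {2/2/0/0}

missing: A.R0=2 A.R1=2 C.R0=0 C.R1=0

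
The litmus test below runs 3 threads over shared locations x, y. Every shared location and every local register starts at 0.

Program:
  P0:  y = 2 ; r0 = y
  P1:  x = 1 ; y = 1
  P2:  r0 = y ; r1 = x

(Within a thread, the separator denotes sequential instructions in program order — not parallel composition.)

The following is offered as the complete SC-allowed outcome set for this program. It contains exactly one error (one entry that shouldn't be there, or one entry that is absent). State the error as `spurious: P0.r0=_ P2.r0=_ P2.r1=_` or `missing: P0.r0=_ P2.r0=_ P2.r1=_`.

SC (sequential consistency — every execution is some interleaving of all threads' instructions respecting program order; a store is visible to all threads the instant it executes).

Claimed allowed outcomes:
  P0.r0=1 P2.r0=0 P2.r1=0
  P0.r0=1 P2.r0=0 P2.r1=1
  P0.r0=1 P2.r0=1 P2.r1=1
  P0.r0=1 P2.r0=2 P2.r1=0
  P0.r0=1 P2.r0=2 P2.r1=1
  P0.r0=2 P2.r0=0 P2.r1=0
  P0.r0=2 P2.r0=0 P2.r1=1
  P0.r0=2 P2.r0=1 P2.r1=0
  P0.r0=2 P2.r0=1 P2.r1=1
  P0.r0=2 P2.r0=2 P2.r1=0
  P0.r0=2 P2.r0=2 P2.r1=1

spurious: P0.r0=2 P2.r0=1 P2.r1=0

outcome vector order: (P0.r0,P2.r0,P2.r1)
SC (10): (1,0,0) (1,0,1) (1,1,1) (1,2,0) (1,2,1) (2,0,0) (2,0,1) (2,1,1) (2,2,0) (2,2,1)
claimed∖SC = {(2,1,0)}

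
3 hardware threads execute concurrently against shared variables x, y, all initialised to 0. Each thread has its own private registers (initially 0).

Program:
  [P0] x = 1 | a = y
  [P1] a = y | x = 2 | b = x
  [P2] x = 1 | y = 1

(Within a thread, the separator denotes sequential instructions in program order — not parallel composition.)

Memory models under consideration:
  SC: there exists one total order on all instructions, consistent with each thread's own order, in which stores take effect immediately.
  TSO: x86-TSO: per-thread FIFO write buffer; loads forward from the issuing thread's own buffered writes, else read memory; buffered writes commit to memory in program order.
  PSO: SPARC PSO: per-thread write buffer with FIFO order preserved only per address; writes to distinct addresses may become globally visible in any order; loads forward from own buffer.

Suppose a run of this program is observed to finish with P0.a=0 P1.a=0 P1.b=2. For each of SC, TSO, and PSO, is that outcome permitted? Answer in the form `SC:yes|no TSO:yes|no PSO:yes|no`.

SC:yes TSO:yes PSO:yes

outcome vector order: (P0.a,P1.a,P1.b)
under SC → 001 002 012 101 102 111 112
under TSO → 001 002 011 012 101 102 111 112
under PSO → 001 002 011 012 101 102 111 112
target 002 ∈ {SC,TSO,PSO}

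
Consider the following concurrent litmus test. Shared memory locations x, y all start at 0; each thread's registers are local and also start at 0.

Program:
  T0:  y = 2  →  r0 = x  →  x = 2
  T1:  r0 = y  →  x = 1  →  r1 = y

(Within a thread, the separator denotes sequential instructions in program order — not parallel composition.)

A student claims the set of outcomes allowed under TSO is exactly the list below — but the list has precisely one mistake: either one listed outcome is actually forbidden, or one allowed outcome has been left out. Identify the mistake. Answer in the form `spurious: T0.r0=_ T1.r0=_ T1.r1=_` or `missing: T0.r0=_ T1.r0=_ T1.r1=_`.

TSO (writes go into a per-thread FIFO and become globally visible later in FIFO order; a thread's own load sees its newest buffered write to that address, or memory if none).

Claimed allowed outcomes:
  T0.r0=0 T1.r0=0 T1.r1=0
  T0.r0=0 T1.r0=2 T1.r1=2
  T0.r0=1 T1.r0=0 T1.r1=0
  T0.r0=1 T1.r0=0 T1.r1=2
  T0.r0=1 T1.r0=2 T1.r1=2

outcome vector order: (T0.r0,T1.r0,T1.r1)
TSO (6): 0/0/0 0/0/2 0/2/2 1/0/0 1/0/2 1/2/2
TSO∖claimed = {0/0/2}

missing: T0.r0=0 T1.r0=0 T1.r1=2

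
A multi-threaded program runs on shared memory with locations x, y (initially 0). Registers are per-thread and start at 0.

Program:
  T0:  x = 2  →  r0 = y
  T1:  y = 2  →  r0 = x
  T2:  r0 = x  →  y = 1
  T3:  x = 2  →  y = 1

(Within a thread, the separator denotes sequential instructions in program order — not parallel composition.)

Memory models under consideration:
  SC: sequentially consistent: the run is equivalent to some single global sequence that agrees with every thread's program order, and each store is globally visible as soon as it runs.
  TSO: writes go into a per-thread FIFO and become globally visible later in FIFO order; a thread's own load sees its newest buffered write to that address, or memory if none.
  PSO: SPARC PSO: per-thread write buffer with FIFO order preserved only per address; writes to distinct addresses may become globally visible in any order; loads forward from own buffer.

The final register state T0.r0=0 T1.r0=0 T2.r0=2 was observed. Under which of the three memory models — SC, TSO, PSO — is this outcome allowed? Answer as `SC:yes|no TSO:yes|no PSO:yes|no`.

SC:no TSO:yes PSO:yes

outcome vector order: (T0.r0,T1.r0,T2.r0)
SC: 10 outcomes — {0/2/0; 0/2/2; 1/0/0; 1/0/2; 1/2/0; 1/2/2; 2/0/0; 2/0/2; 2/2/0; 2/2/2}
TSO: 12 outcomes — {0/0/0; 0/0/2; 0/2/0; 0/2/2; 1/0/0; 1/0/2; 1/2/0; 1/2/2; 2/0/0; 2/0/2; 2/2/0; 2/2/2}
PSO: 12 outcomes — {0/0/0; 0/0/2; 0/2/0; 0/2/2; 1/0/0; 1/0/2; 1/2/0; 1/2/2; 2/0/0; 2/0/2; 2/2/0; 2/2/2}
target 0/0/2 ∈ {TSO,PSO}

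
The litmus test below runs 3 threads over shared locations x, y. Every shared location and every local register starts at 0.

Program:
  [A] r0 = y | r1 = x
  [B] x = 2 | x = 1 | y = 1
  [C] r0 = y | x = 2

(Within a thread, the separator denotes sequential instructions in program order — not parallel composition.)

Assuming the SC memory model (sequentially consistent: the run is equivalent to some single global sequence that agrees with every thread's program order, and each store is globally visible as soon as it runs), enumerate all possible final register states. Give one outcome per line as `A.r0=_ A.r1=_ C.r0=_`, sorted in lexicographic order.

outcome vector order: (A.r0,A.r1,C.r0)
|SC outcomes| = 10

A.r0=0 A.r1=0 C.r0=0
A.r0=0 A.r1=0 C.r0=1
A.r0=0 A.r1=1 C.r0=0
A.r0=0 A.r1=1 C.r0=1
A.r0=0 A.r1=2 C.r0=0
A.r0=0 A.r1=2 C.r0=1
A.r0=1 A.r1=1 C.r0=0
A.r0=1 A.r1=1 C.r0=1
A.r0=1 A.r1=2 C.r0=0
A.r0=1 A.r1=2 C.r0=1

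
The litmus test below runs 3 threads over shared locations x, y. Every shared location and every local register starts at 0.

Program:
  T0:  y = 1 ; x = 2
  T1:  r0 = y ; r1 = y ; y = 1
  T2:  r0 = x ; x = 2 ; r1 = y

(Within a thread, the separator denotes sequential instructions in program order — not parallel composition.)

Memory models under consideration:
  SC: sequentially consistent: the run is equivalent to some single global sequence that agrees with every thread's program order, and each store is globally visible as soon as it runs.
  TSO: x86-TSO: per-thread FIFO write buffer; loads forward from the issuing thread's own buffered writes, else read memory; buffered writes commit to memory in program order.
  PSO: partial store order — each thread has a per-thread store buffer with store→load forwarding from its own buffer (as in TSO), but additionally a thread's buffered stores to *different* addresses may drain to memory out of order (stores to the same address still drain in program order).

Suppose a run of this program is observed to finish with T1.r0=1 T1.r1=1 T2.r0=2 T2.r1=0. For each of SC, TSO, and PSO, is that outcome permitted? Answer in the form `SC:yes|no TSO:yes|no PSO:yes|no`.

outcome vector order: (T1.r0,T1.r1,T2.r0,T2.r1)
under SC → 0000, 0001, 0021, 0100, 0101, 0121, 1100, 1101, 1121
under TSO → 0000, 0001, 0021, 0100, 0101, 0121, 1100, 1101, 1121
under PSO → 0000, 0001, 0020, 0021, 0100, 0101, 0120, 0121, 1100, 1101, 1120, 1121
target 1120 ∈ {PSO}

SC:no TSO:no PSO:yes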